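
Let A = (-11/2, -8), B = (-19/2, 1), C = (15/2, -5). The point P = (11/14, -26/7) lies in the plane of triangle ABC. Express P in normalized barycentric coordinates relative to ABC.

(1/7, 2/7, 4/7)

Signed area of the reference triangle: [ABC] = ½·((-11/2)·(1−(-5)) + (-19/2)·(-5−(-8)) + (15/2)·(-8−1)) = ½·(-33 − 57/2 − 135/2) = -129/2.
[PBC] = ½·((11/14)·(1−(-5)) + (-19/2)·(-5−(-26/7)) + (15/2)·(-26/7−1)) = ½·(33/7 + 171/14 − 495/14) = -129/14, so the A-coordinate is (-129/14)/(-129/2) = 1/7.
[APC] = ½·((-11/2)·(-26/7−(-5)) + (11/14)·(-5−(-8)) + (15/2)·(-8−(-26/7))) = ½·(-99/14 + 33/14 − 225/7) = -129/7, so the B-coordinate is 2/7.
[ABP] = ½·((-11/2)·(1−(-26/7)) + (-19/2)·(-26/7−(-8)) + (11/14)·(-8−1)) = ½·(-363/14 − 285/7 − 99/14) = -258/7, so the C-coordinate is 4/7.
Check: 1/7 + 2/7 + 4/7 = 1.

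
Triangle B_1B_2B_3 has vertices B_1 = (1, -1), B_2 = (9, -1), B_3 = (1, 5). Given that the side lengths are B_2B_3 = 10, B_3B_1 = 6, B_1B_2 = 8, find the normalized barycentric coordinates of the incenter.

(5/12, 1/4, 1/3)

The incenter has barycentric coordinates proportional to the opposite side lengths: (10 : 6 : 8).
Normalizing by 10+6+8 = 24 gives (5/12, 1/4, 1/3).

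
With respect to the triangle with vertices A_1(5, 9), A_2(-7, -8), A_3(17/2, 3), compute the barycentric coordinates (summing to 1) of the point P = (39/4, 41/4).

Signed area of the reference triangle: [A_1A_2A_3] = ½·(5·(-8−3) + (-7)·(3−9) + (17/2)·(9−(-8))) = ½·(-55 + 42 + 289/2) = 263/4.
[PA_2A_3] = ½·((39/4)·(-8−3) + (-7)·(3−(41/4)) + (17/2)·(41/4−(-8))) = ½·(-429/4 + 203/4 + 1241/8) = 789/16, so the A_1-coordinate is (789/16)/(263/4) = 3/4.
[A_1PA_3] = ½·(5·(41/4−3) + (39/4)·(3−9) + (17/2)·(9−(41/4))) = ½·(145/4 − 117/2 − 85/8) = -263/16, so the A_2-coordinate is -1/4.
[A_1A_2P] = ½·(5·(-8−(41/4)) + (-7)·(41/4−9) + (39/4)·(9−(-8))) = ½·(-365/4 − 35/4 + 663/4) = 263/8, so the A_3-coordinate is 1/2.

(3/4, -1/4, 1/2)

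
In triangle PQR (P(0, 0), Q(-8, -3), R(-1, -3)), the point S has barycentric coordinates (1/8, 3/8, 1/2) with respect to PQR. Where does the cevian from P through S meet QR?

(-4, -3)

Line PS meets QR where the P-coordinate vanishes; zeroing S's P-weight and renormalizing leaves Q, R-weights 3/8 : 1/2 → (3/7, 4/7).
So T = (3/7)·Q + (4/7)·R = (-4, -3).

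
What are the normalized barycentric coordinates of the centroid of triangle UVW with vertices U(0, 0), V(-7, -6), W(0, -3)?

The centroid is the average of the vertices, so each weight is 1/3.

(1/3, 1/3, 1/3)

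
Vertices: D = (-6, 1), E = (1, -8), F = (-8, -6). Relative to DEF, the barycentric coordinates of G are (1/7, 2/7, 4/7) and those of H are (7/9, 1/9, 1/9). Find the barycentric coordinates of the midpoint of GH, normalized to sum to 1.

Since both coordinate triples sum to 1, the midpoint's barycentrics are the componentwise average.
(1/7+7/9)/2 = 29/63; similarly 25/126 and 43/126.

(29/63, 25/126, 43/126)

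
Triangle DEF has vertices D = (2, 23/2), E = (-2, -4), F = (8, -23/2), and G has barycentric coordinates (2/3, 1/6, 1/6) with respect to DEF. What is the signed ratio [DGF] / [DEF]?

1/6

The signed ratio [DGF]/[DEF] equals the barycentric coordinate of G at vertex E, which is 1/6.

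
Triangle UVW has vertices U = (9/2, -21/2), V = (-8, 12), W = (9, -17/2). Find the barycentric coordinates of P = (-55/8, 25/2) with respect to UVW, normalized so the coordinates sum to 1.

Signed area of the reference triangle: [UVW] = ½·((9/2)·(12−(-17/2)) + (-8)·(-17/2−(-21/2)) + 9·(-21/2−12)) = ½·(369/4 − 16 − 405/2) = -505/8.
[PVW] = ½·((-55/8)·(12−(-17/2)) + (-8)·(-17/2−(25/2)) + 9·(25/2−12)) = ½·(-2255/16 + 168 + 9/2) = 505/32, so the U-coordinate is (505/32)/(-505/8) = -1/4.
[UPW] = ½·((9/2)·(25/2−(-17/2)) + (-55/8)·(-17/2−(-21/2)) + 9·(-21/2−(25/2))) = ½·(189/2 − 55/4 − 207) = -505/8, so the V-coordinate is 1.
[UVP] = ½·((9/2)·(12−(25/2)) + (-8)·(25/2−(-21/2)) + (-55/8)·(-21/2−12)) = ½·(-9/4 − 184 + 2475/16) = -505/32, so the W-coordinate is 1/4.

(-1/4, 1, 1/4)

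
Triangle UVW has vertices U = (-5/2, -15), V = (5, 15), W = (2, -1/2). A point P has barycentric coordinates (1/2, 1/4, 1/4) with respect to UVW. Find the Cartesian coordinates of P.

(1/2, -31/8)

P = (1/2)·U + (1/4)·V + (1/4)·W.
x-coordinate: (1/2)·(-5/2) + (1/4)·5 + (1/4)·2 = 1/2.
y-coordinate: (1/2)·(-15) + (1/4)·15 + (1/4)·(-1/2) = -31/8.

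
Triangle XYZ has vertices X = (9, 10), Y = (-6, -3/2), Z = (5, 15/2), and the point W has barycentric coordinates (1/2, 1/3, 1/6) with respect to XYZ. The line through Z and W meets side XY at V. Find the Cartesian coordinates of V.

Line ZW meets XY where the Z-coordinate vanishes; zeroing W's Z-weight and renormalizing leaves X, Y-weights 1/2 : 1/3 → (3/5, 2/5).
So V = (3/5)·X + (2/5)·Y = (3, 27/5).

(3, 27/5)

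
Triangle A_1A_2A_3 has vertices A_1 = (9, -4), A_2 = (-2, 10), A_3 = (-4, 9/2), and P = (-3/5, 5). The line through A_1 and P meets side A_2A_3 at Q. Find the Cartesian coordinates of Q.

Barycentric coordinates of P with respect to A_1A_2A_3: (1/5, 2/5, 2/5).
On side A_2A_3 the A_1-coordinate is zero; dropping P's A_1-weight 1/5 and renormalizing the remaining 2/5 : 2/5 gives weights 1/2, 1/2 on A_2, A_3.
Q = (1/2)·(-2, 10) + (1/2)·(-4, 9/2) = (-3, 29/4).

(-3, 29/4)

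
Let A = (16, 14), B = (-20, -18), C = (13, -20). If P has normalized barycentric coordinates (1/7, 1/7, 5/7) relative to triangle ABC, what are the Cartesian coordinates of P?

P = (1/7)·A + (1/7)·B + (5/7)·C.
x-coordinate: (1/7)·16 + (1/7)·(-20) + (5/7)·13 = 61/7.
y-coordinate: (1/7)·14 + (1/7)·(-18) + (5/7)·(-20) = -104/7.

(61/7, -104/7)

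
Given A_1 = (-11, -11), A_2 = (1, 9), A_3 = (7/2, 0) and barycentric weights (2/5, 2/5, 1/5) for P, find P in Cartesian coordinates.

(-33/10, -4/5)

P = (2/5)·A_1 + (2/5)·A_2 + (1/5)·A_3.
x-coordinate: (2/5)·(-11) + (2/5)·1 + (1/5)·(7/2) = -33/10.
y-coordinate: (2/5)·(-11) + (2/5)·9 + (1/5)·0 = -4/5.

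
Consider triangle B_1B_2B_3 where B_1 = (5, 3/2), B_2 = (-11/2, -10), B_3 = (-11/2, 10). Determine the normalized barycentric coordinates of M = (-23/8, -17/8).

Signed area of the reference triangle: [B_1B_2B_3] = ½·(5·(-10−10) + (-11/2)·(10−(3/2)) + (-11/2)·(3/2−(-10))) = ½·(-100 − 187/4 − 253/4) = -105.
[MB_2B_3] = ½·((-23/8)·(-10−10) + (-11/2)·(10−(-17/8)) + (-11/2)·(-17/8−(-10))) = ½·(115/2 − 1067/16 − 693/16) = -105/4, so the B_1-coordinate is (-105/4)/(-105) = 1/4.
[B_1MB_3] = ½·(5·(-17/8−10) + (-23/8)·(10−(3/2)) + (-11/2)·(3/2−(-17/8))) = ½·(-485/8 − 391/16 − 319/16) = -105/2, so the B_2-coordinate is 1/2.
[B_1B_2M] = ½·(5·(-10−(-17/8)) + (-11/2)·(-17/8−(3/2)) + (-23/8)·(3/2−(-10))) = ½·(-315/8 + 319/16 − 529/16) = -105/4, so the B_3-coordinate is 1/4.
Check: 1/4 + 1/2 + 1/4 = 1.

(1/4, 1/2, 1/4)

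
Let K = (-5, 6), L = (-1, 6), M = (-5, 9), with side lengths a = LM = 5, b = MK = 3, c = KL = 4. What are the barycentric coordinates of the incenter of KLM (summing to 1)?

(5/12, 1/4, 1/3)

The incenter has barycentric coordinates proportional to the opposite side lengths: (5 : 3 : 4).
Normalizing by 5+3+4 = 12 gives (5/12, 1/4, 1/3).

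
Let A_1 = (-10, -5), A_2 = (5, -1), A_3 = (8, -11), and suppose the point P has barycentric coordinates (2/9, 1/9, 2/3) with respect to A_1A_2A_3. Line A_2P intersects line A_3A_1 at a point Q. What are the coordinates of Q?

Line A_2P meets A_3A_1 where the A_2-coordinate vanishes; zeroing P's A_2-weight and renormalizing leaves A_3, A_1-weights 2/3 : 2/9 → (3/4, 1/4).
So Q = (3/4)·A_3 + (1/4)·A_1 = (7/2, -19/2).

(7/2, -19/2)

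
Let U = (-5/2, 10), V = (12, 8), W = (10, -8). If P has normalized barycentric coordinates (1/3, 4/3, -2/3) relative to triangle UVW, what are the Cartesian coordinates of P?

(17/2, 58/3)

P = (1/3)·U + (4/3)·V + (-2/3)·W.
x-coordinate: (1/3)·(-5/2) + (4/3)·12 + (-2/3)·10 = 17/2.
y-coordinate: (1/3)·10 + (4/3)·8 + (-2/3)·(-8) = 58/3.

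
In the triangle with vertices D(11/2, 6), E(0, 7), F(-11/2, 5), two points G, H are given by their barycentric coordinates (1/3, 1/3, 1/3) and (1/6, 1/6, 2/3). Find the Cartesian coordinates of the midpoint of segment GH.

(-11/8, 23/4)

Barycentric coordinates of the midpoint are the average: (1/4, 1/4, 1/2).
Converting: (1/4)·D + (1/4)·E + (1/2)·F = (-11/8, 23/4).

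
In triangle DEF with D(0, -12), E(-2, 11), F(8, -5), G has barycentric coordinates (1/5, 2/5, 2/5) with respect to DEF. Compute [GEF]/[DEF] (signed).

The signed ratio [GEF]/[DEF] equals the barycentric coordinate of G at vertex D, which is 1/5.

1/5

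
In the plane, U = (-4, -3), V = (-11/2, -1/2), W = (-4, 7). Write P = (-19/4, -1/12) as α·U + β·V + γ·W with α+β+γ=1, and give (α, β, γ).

Signed area of the reference triangle: [UVW] = ½·((-4)·(-1/2−7) + (-11/2)·(7−(-3)) + (-4)·(-3−(-1/2))) = ½·(30 − 55 + 10) = -15/2.
[PVW] = ½·((-19/4)·(-1/2−7) + (-11/2)·(7−(-1/12)) + (-4)·(-1/12−(-1/2))) = ½·(285/8 − 935/24 − 5/3) = -5/2, so the U-coordinate is (-5/2)/(-15/2) = 1/3.
[UPW] = ½·((-4)·(-1/12−7) + (-19/4)·(7−(-3)) + (-4)·(-3−(-1/12))) = ½·(85/3 − 95/2 + 35/3) = -15/4, so the V-coordinate is 1/2.
[UVP] = ½·((-4)·(-1/2−(-1/12)) + (-11/2)·(-1/12−(-3)) + (-19/4)·(-3−(-1/2))) = ½·(5/3 − 385/24 + 95/8) = -5/4, so the W-coordinate is 1/6.
Check: 1/3 + 1/2 + 1/6 = 1.

(1/3, 1/2, 1/6)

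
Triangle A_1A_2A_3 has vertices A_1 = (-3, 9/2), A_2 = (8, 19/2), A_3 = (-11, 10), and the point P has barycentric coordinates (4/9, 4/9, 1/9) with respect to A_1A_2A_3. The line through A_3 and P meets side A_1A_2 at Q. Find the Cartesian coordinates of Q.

Line A_3P meets A_1A_2 where the A_3-coordinate vanishes; zeroing P's A_3-weight and renormalizing leaves A_1, A_2-weights 4/9 : 4/9 → (1/2, 1/2).
So Q = (1/2)·A_1 + (1/2)·A_2 = (5/2, 7).

(5/2, 7)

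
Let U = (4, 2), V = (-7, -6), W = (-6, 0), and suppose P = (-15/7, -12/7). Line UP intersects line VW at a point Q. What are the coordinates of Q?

Barycentric coordinates of P with respect to UVW: (3/7, 3/7, 1/7).
On side VW the U-coordinate is zero; dropping P's U-weight 3/7 and renormalizing the remaining 3/7 : 1/7 gives weights 3/4, 1/4 on V, W.
Q = (3/4)·(-7, -6) + (1/4)·(-6, 0) = (-27/4, -9/2).

(-27/4, -9/2)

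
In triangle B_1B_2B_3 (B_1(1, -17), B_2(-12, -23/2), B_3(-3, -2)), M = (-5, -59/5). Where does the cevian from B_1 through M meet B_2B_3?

(-9, -25/3)

Barycentric coordinates of M with respect to B_1B_2B_3: (2/5, 2/5, 1/5).
On side B_2B_3 the B_1-coordinate is zero; dropping M's B_1-weight 2/5 and renormalizing the remaining 2/5 : 1/5 gives weights 2/3, 1/3 on B_2, B_3.
N = (2/3)·(-12, -23/2) + (1/3)·(-3, -2) = (-9, -25/3).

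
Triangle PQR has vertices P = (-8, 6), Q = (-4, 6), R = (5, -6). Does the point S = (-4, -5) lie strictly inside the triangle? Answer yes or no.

no

Barycentric coordinates of S: (33/16, -95/48, 11/12).
The three coordinates are positive, negative, positive; a point is interior exactly when all three are positive.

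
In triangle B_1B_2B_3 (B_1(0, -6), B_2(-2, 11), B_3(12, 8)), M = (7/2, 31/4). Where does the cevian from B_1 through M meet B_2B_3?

Barycentric coordinates of M with respect to B_1B_2B_3: (1/8, 1/2, 3/8).
On side B_2B_3 the B_1-coordinate is zero; dropping M's B_1-weight 1/8 and renormalizing the remaining 1/2 : 3/8 gives weights 4/7, 3/7 on B_2, B_3.
N = (4/7)·(-2, 11) + (3/7)·(12, 8) = (4, 68/7).

(4, 68/7)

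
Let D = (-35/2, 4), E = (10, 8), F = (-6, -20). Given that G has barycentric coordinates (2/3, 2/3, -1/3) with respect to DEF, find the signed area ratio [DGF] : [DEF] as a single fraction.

2/3

The signed ratio [DGF]/[DEF] equals the barycentric coordinate of G at vertex E, which is 2/3.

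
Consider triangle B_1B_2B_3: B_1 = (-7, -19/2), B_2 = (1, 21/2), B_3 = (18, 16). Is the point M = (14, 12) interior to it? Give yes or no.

yes

Barycentric coordinates of M: (23/148, 1/148, 31/37).
The three coordinates are positive, positive, positive; a point is interior exactly when all three are positive.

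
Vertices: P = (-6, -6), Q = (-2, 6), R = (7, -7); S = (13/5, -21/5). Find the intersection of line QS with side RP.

(15/4, -27/4)

Barycentric coordinates of S with respect to PQR: (1/5, 1/5, 3/5).
On side RP the Q-coordinate is zero; dropping S's Q-weight 1/5 and renormalizing the remaining 3/5 : 1/5 gives weights 3/4, 1/4 on R, P.
T = (3/4)·(7, -7) + (1/4)·(-6, -6) = (15/4, -27/4).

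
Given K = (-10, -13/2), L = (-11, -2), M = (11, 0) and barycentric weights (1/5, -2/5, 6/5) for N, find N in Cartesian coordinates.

(78/5, -1/2)

N = (1/5)·K + (-2/5)·L + (6/5)·M.
x-coordinate: (1/5)·(-10) + (-2/5)·(-11) + (6/5)·11 = 78/5.
y-coordinate: (1/5)·(-13/2) + (-2/5)·(-2) + (6/5)·0 = -1/2.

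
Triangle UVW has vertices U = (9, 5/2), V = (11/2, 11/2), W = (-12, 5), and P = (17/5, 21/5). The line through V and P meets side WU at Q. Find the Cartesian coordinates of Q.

Barycentric coordinates of P with respect to UVW: (2/5, 2/5, 1/5).
On side WU the V-coordinate is zero; dropping P's V-weight 2/5 and renormalizing the remaining 1/5 : 2/5 gives weights 1/3, 2/3 on W, U.
Q = (1/3)·(-12, 5) + (2/3)·(9, 5/2) = (2, 10/3).

(2, 10/3)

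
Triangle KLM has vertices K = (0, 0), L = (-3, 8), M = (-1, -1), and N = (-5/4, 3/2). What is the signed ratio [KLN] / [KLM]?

[KLM] = ½·(0·(8−(-1)) + (-3)·(-1−0) + (-1)·(0−8)) = ½·(0 + 3 + 8) = 11/2.
[KLN] = ½·(0·(8−(3/2)) + (-3)·(3/2−0) + (-5/4)·(0−8)) = ½·(0 − 9/2 + 10) = 11/4, so the ratio is (11/4)/(11/2) = 1/2.

1/2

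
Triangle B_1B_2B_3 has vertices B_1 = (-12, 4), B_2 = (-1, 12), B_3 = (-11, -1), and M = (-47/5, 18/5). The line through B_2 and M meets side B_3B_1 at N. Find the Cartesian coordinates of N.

Barycentric coordinates of M with respect to B_1B_2B_3: (2/5, 1/5, 2/5).
On side B_3B_1 the B_2-coordinate is zero; dropping M's B_2-weight 1/5 and renormalizing the remaining 2/5 : 2/5 gives weights 1/2, 1/2 on B_3, B_1.
N = (1/2)·(-11, -1) + (1/2)·(-12, 4) = (-23/2, 3/2).

(-23/2, 3/2)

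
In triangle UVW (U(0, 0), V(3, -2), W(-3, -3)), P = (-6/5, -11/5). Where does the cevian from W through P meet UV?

(3/2, -1)

Barycentric coordinates of P with respect to UVW: (1/5, 1/5, 3/5).
On side UV the W-coordinate is zero; dropping P's W-weight 3/5 and renormalizing the remaining 1/5 : 1/5 gives weights 1/2, 1/2 on U, V.
Q = (1/2)·(0, 0) + (1/2)·(3, -2) = (3/2, -1).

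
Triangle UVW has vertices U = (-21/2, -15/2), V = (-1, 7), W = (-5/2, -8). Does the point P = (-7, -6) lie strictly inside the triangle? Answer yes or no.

yes

Barycentric coordinates of P: (94/161, 55/483, 146/483).
The three coordinates are positive, positive, positive; a point is interior exactly when all three are positive.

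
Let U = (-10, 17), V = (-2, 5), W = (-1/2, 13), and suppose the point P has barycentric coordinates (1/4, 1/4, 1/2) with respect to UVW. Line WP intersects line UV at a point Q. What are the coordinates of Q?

Line WP meets UV where the W-coordinate vanishes; zeroing P's W-weight and renormalizing leaves U, V-weights 1/4 : 1/4 → (1/2, 1/2).
So Q = (1/2)·U + (1/2)·V = (-6, 11).

(-6, 11)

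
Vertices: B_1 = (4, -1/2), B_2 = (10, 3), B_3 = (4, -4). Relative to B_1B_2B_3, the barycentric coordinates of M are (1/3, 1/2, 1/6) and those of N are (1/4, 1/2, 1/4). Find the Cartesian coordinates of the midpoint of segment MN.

(7, 25/48)

Barycentric coordinates of the midpoint are the average: (7/24, 1/2, 5/24).
Converting: (7/24)·B_1 + (1/2)·B_2 + (5/24)·B_3 = (7, 25/48).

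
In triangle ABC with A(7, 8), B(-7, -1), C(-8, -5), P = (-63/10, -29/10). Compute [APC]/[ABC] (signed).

1/5

[ABC] = ½·(7·(-1−(-5)) + (-7)·(-5−8) + (-8)·(8−(-1))) = ½·(28 + 91 − 72) = 47/2.
[APC] = ½·(7·(-29/10−(-5)) + (-63/10)·(-5−8) + (-8)·(8−(-29/10))) = ½·(147/10 + 819/10 − 436/5) = 47/10, so the ratio is (47/10)/(47/2) = 1/5.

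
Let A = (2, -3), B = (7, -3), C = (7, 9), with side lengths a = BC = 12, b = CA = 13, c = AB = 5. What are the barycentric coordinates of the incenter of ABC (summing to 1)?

(2/5, 13/30, 1/6)

The incenter has barycentric coordinates proportional to the opposite side lengths: (12 : 13 : 5).
Normalizing by 12+13+5 = 30 gives (2/5, 13/30, 1/6).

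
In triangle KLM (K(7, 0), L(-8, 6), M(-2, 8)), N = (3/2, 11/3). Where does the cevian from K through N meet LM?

(-4, 22/3)

Barycentric coordinates of N with respect to KLM: (1/2, 1/6, 1/3).
On side LM the K-coordinate is zero; dropping N's K-weight 1/2 and renormalizing the remaining 1/6 : 1/3 gives weights 1/3, 2/3 on L, M.
J = (1/3)·(-8, 6) + (2/3)·(-2, 8) = (-4, 22/3).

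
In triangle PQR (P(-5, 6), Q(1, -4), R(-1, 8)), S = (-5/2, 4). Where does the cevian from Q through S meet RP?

(-11/3, 20/3)

Barycentric coordinates of S with respect to PQR: (1/2, 1/4, 1/4).
On side RP the Q-coordinate is zero; dropping S's Q-weight 1/4 and renormalizing the remaining 1/4 : 1/2 gives weights 1/3, 2/3 on R, P.
T = (1/3)·(-1, 8) + (2/3)·(-5, 6) = (-11/3, 20/3).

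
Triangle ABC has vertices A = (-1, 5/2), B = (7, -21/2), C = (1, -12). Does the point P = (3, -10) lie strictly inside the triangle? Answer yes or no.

yes

Barycentric coordinates of P: (1/10, 11/30, 8/15).
The three coordinates are positive, positive, positive; a point is interior exactly when all three are positive.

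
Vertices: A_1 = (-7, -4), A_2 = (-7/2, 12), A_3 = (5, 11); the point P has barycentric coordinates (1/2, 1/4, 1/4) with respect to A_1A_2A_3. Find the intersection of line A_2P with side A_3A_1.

Line A_2P meets A_3A_1 where the A_2-coordinate vanishes; zeroing P's A_2-weight and renormalizing leaves A_3, A_1-weights 1/4 : 1/2 → (1/3, 2/3).
So Q = (1/3)·A_3 + (2/3)·A_1 = (-3, 1).

(-3, 1)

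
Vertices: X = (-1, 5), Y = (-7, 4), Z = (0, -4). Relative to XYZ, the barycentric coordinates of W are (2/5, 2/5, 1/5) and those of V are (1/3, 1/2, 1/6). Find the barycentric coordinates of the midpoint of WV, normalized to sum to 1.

(11/30, 9/20, 11/60)

Since both coordinate triples sum to 1, the midpoint's barycentrics are the componentwise average.
(2/5+1/3)/2 = 11/30; similarly 9/20 and 11/60.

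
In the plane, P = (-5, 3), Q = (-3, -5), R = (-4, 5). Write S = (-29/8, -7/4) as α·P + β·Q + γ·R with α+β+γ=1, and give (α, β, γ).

Signed area of the reference triangle: [PQR] = ½·((-5)·(-5−5) + (-3)·(5−3) + (-4)·(3−(-5))) = ½·(50 − 6 − 32) = 6.
[SQR] = ½·((-29/8)·(-5−5) + (-3)·(5−(-7/4)) + (-4)·(-7/4−(-5))) = ½·(145/4 − 81/4 − 13) = 3/2, so the P-coordinate is (3/2)/6 = 1/4.
[PSR] = ½·((-5)·(-7/4−5) + (-29/8)·(5−3) + (-4)·(3−(-7/4))) = ½·(135/4 − 29/4 − 19) = 15/4, so the Q-coordinate is 5/8.
[PQS] = ½·((-5)·(-5−(-7/4)) + (-3)·(-7/4−3) + (-29/8)·(3−(-5))) = ½·(65/4 + 57/4 − 29) = 3/4, so the R-coordinate is 1/8.
Check: 1/4 + 5/8 + 1/8 = 1.

(1/4, 5/8, 1/8)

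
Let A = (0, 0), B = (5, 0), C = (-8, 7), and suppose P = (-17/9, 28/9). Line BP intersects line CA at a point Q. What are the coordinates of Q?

Barycentric coordinates of P with respect to ABC: (2/9, 1/3, 4/9).
On side CA the B-coordinate is zero; dropping P's B-weight 1/3 and renormalizing the remaining 4/9 : 2/9 gives weights 2/3, 1/3 on C, A.
Q = (2/3)·(-8, 7) + (1/3)·(0, 0) = (-16/3, 14/3).

(-16/3, 14/3)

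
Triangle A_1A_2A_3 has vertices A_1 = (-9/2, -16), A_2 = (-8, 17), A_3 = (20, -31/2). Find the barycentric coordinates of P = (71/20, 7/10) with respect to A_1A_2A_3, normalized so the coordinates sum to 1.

Signed area of the reference triangle: [A_1A_2A_3] = ½·((-9/2)·(17−(-31/2)) + (-8)·(-31/2−(-16)) + 20·(-16−17)) = ½·(-585/4 − 4 − 660) = -3241/8.
[PA_2A_3] = ½·((71/20)·(17−(-31/2)) + (-8)·(-31/2−(7/10)) + 20·(7/10−17)) = ½·(923/8 + 648/5 − 326) = -3241/80, so the A_1-coordinate is (-3241/80)/(-3241/8) = 1/10.
[A_1PA_3] = ½·((-9/2)·(7/10−(-31/2)) + (71/20)·(-31/2−(-16)) + 20·(-16−(7/10))) = ½·(-729/10 + 71/40 − 334) = -3241/16, so the A_2-coordinate is 1/2.
[A_1A_2P] = ½·((-9/2)·(17−(7/10)) + (-8)·(7/10−(-16)) + (71/20)·(-16−17)) = ½·(-1467/20 − 668/5 − 2343/20) = -3241/20, so the A_3-coordinate is 2/5.
Check: 1/10 + 1/2 + 2/5 = 1.

(1/10, 1/2, 2/5)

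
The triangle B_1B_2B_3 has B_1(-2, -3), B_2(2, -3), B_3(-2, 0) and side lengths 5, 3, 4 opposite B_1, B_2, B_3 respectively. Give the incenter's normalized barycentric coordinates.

The incenter has barycentric coordinates proportional to the opposite side lengths: (5 : 3 : 4).
Normalizing by 5+3+4 = 12 gives (5/12, 1/4, 1/3).

(5/12, 1/4, 1/3)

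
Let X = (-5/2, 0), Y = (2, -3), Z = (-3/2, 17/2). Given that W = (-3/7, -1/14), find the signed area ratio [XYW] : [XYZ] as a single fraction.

1/7

[XYZ] = ½·((-5/2)·(-3−(17/2)) + 2·(17/2−0) + (-3/2)·(0−(-3))) = ½·(115/4 + 17 − 9/2) = 165/8.
[XYW] = ½·((-5/2)·(-3−(-1/14)) + 2·(-1/14−0) + (-3/7)·(0−(-3))) = ½·(205/28 − 1/7 − 9/7) = 165/56, so the ratio is (165/56)/(165/8) = 1/7.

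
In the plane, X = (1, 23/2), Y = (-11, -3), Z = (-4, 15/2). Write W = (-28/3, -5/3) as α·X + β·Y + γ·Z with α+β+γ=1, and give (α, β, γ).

(1/3, 1, -1/3)

Signed area of the reference triangle: [XYZ] = ½·(1·(-3−(15/2)) + (-11)·(15/2−(23/2)) + (-4)·(23/2−(-3))) = ½·(-21/2 + 44 − 58) = -49/4.
[WYZ] = ½·((-28/3)·(-3−(15/2)) + (-11)·(15/2−(-5/3)) + (-4)·(-5/3−(-3))) = ½·(98 − 605/6 − 16/3) = -49/12, so the X-coordinate is (-49/12)/(-49/4) = 1/3.
[XWZ] = ½·(1·(-5/3−(15/2)) + (-28/3)·(15/2−(23/2)) + (-4)·(23/2−(-5/3))) = ½·(-55/6 + 112/3 − 158/3) = -49/4, so the Y-coordinate is 1.
[XYW] = ½·(1·(-3−(-5/3)) + (-11)·(-5/3−(23/2)) + (-28/3)·(23/2−(-3))) = ½·(-4/3 + 869/6 − 406/3) = 49/12, so the Z-coordinate is -1/3.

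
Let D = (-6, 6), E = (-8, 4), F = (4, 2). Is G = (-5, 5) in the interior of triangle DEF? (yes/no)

yes

Barycentric coordinates of G: (9/14, 3/14, 1/7).
The three coordinates are positive, positive, positive; a point is interior exactly when all three are positive.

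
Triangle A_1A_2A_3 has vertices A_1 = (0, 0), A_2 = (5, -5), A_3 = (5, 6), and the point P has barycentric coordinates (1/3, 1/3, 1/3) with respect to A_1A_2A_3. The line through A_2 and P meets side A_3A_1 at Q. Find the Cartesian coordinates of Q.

Line A_2P meets A_3A_1 where the A_2-coordinate vanishes; zeroing P's A_2-weight and renormalizing leaves A_3, A_1-weights 1/3 : 1/3 → (1/2, 1/2).
So Q = (1/2)·A_3 + (1/2)·A_1 = (5/2, 3).

(5/2, 3)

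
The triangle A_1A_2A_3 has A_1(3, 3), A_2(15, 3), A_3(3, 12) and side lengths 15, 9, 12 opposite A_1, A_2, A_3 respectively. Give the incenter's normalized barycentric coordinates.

(5/12, 1/4, 1/3)

The incenter has barycentric coordinates proportional to the opposite side lengths: (15 : 9 : 12).
Normalizing by 15+9+12 = 36 gives (5/12, 1/4, 1/3).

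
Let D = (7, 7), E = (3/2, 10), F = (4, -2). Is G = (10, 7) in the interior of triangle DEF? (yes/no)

Barycentric coordinates of G: (21/13, -6/13, -2/13).
The three coordinates are positive, negative, negative; a point is interior exactly when all three are positive.

no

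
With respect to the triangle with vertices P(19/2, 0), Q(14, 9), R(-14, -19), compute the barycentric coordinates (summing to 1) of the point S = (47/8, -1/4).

Signed area of the reference triangle: [PQR] = ½·((19/2)·(9−(-19)) + 14·(-19−0) + (-14)·(0−9)) = ½·(266 − 266 + 126) = 63.
[SQR] = ½·((47/8)·(9−(-19)) + 14·(-19−(-1/4)) + (-14)·(-1/4−9)) = ½·(329/2 − 525/2 + 259/2) = 63/4, so the P-coordinate is (63/4)/63 = 1/4.
[PSR] = ½·((19/2)·(-1/4−(-19)) + (47/8)·(-19−0) + (-14)·(0−(-1/4))) = ½·(1425/8 − 893/8 − 7/2) = 63/2, so the Q-coordinate is 1/2.
[PQS] = ½·((19/2)·(9−(-1/4)) + 14·(-1/4−0) + (47/8)·(0−9)) = ½·(703/8 − 7/2 − 423/8) = 63/4, so the R-coordinate is 1/4.
Check: 1/4 + 1/2 + 1/4 = 1.

(1/4, 1/2, 1/4)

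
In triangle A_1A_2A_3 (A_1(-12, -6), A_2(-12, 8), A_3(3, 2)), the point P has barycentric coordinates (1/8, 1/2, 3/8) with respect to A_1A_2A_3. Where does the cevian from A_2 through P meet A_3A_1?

Line A_2P meets A_3A_1 where the A_2-coordinate vanishes; zeroing P's A_2-weight and renormalizing leaves A_3, A_1-weights 3/8 : 1/8 → (3/4, 1/4).
So Q = (3/4)·A_3 + (1/4)·A_1 = (-3/4, 0).

(-3/4, 0)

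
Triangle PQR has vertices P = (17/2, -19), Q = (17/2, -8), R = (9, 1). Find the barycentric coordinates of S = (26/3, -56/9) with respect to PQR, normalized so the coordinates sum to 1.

(1/9, 5/9, 1/3)

Signed area of the reference triangle: [PQR] = ½·((17/2)·(-8−1) + (17/2)·(1−(-19)) + 9·(-19−(-8))) = ½·(-153/2 + 170 − 99) = -11/4.
[SQR] = ½·((26/3)·(-8−1) + (17/2)·(1−(-56/9)) + 9·(-56/9−(-8))) = ½·(-78 + 1105/18 + 16) = -11/36, so the P-coordinate is (-11/36)/(-11/4) = 1/9.
[PSR] = ½·((17/2)·(-56/9−1) + (26/3)·(1−(-19)) + 9·(-19−(-56/9))) = ½·(-1105/18 + 520/3 − 115) = -55/36, so the Q-coordinate is 5/9.
[PQS] = ½·((17/2)·(-8−(-56/9)) + (17/2)·(-56/9−(-19)) + (26/3)·(-19−(-8))) = ½·(-136/9 + 1955/18 − 286/3) = -11/12, so the R-coordinate is 1/3.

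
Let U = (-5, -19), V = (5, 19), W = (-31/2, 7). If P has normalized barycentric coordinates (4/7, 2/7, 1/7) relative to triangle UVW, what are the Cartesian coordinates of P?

(-51/14, -31/7)

P = (4/7)·U + (2/7)·V + (1/7)·W.
x-coordinate: (4/7)·(-5) + (2/7)·5 + (1/7)·(-31/2) = -51/14.
y-coordinate: (4/7)·(-19) + (2/7)·19 + (1/7)·7 = -31/7.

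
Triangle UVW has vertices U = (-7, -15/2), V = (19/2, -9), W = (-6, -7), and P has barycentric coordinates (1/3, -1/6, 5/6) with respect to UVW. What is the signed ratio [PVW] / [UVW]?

The signed ratio [PVW]/[UVW] equals the barycentric coordinate of P at vertex U, which is 1/3.

1/3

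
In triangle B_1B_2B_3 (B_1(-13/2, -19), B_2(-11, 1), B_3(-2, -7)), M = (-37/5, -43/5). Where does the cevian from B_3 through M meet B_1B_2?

(-35/4, -9)

Barycentric coordinates of M with respect to B_1B_2B_3: (2/5, 2/5, 1/5).
On side B_1B_2 the B_3-coordinate is zero; dropping M's B_3-weight 1/5 and renormalizing the remaining 2/5 : 2/5 gives weights 1/2, 1/2 on B_1, B_2.
N = (1/2)·(-13/2, -19) + (1/2)·(-11, 1) = (-35/4, -9).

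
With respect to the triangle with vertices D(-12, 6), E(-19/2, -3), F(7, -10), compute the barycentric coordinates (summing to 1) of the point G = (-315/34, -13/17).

(5/17, 11/17, 1/17)

Signed area of the reference triangle: [DEF] = ½·((-12)·(-3−(-10)) + (-19/2)·(-10−6) + 7·(6−(-3))) = ½·(-84 + 152 + 63) = 131/2.
[GEF] = ½·((-315/34)·(-3−(-10)) + (-19/2)·(-10−(-13/17)) + 7·(-13/17−(-3))) = ½·(-2205/34 + 2983/34 + 266/17) = 655/34, so the D-coordinate is (655/34)/(131/2) = 5/17.
[DGF] = ½·((-12)·(-13/17−(-10)) + (-315/34)·(-10−6) + 7·(6−(-13/17))) = ½·(-1884/17 + 2520/17 + 805/17) = 1441/34, so the E-coordinate is 11/17.
[DEG] = ½·((-12)·(-3−(-13/17)) + (-19/2)·(-13/17−6) + (-315/34)·(6−(-3))) = ½·(456/17 + 2185/34 − 2835/34) = 131/34, so the F-coordinate is 1/17.
Check: 5/17 + 11/17 + 1/17 = 1.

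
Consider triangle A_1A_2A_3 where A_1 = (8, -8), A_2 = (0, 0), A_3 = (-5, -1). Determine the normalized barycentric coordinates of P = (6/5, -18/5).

(2/5, 1/5, 2/5)

Signed area of the reference triangle: [A_1A_2A_3] = ½·(8·(0−(-1)) + 0·(-1−(-8)) + (-5)·(-8−0)) = ½·(8 + 0 + 40) = 24.
[PA_2A_3] = ½·((6/5)·(0−(-1)) + 0·(-1−(-18/5)) + (-5)·(-18/5−0)) = ½·(6/5 + 0 + 18) = 48/5, so the A_1-coordinate is (48/5)/24 = 2/5.
[A_1PA_3] = ½·(8·(-18/5−(-1)) + (6/5)·(-1−(-8)) + (-5)·(-8−(-18/5))) = ½·(-104/5 + 42/5 + 22) = 24/5, so the A_2-coordinate is 1/5.
[A_1A_2P] = ½·(8·(0−(-18/5)) + 0·(-18/5−(-8)) + (6/5)·(-8−0)) = ½·(144/5 + 0 − 48/5) = 48/5, so the A_3-coordinate is 2/5.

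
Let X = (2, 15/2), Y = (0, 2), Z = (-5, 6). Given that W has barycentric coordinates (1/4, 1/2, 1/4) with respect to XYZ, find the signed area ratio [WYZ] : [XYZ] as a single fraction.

The signed ratio [WYZ]/[XYZ] equals the barycentric coordinate of W at vertex X, which is 1/4.

1/4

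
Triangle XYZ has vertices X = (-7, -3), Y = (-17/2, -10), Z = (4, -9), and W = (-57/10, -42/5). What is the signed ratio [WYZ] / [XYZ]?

1/5

[XYZ] = ½·((-7)·(-10−(-9)) + (-17/2)·(-9−(-3)) + 4·(-3−(-10))) = ½·(7 + 51 + 28) = 43.
[WYZ] = ½·((-57/10)·(-10−(-9)) + (-17/2)·(-9−(-42/5)) + 4·(-42/5−(-10))) = ½·(57/10 + 51/10 + 32/5) = 43/5, so the ratio is (43/5)/43 = 1/5.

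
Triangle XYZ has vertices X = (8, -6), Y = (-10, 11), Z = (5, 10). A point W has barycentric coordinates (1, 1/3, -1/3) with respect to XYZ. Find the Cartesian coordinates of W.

(3, -17/3)

W = 1·X + (1/3)·Y + (-1/3)·Z.
x-coordinate: 1·8 + (1/3)·(-10) + (-1/3)·5 = 3.
y-coordinate: 1·(-6) + (1/3)·11 + (-1/3)·10 = -17/3.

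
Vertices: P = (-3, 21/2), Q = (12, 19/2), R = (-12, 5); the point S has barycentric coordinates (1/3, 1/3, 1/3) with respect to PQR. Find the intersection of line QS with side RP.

Line QS meets RP where the Q-coordinate vanishes; zeroing S's Q-weight and renormalizing leaves R, P-weights 1/3 : 1/3 → (1/2, 1/2).
So T = (1/2)·R + (1/2)·P = (-15/2, 31/4).

(-15/2, 31/4)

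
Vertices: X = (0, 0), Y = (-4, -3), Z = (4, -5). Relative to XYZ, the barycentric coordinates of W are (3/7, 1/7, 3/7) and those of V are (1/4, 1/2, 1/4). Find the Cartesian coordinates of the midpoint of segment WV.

Barycentric coordinates of the midpoint are the average: (19/56, 9/28, 19/56).
Converting: (19/56)·X + (9/28)·Y + (19/56)·Z = (1/14, -149/56).

(1/14, -149/56)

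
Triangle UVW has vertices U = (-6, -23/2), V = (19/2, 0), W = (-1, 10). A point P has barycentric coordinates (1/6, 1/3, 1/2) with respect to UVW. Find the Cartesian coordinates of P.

P = (1/6)·U + (1/3)·V + (1/2)·W.
x-coordinate: (1/6)·(-6) + (1/3)·(19/2) + (1/2)·(-1) = 5/3.
y-coordinate: (1/6)·(-23/2) + (1/3)·0 + (1/2)·10 = 37/12.

(5/3, 37/12)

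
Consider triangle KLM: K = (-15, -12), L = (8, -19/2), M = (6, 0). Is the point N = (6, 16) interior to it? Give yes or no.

Barycentric coordinates of N: (-64/447, -224/149, 1183/447).
The three coordinates are negative, negative, positive; a point is interior exactly when all three are positive.

no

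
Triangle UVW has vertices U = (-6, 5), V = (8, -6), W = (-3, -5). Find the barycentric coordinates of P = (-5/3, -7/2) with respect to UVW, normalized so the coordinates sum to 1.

(1/6, 1/6, 2/3)

Signed area of the reference triangle: [UVW] = ½·((-6)·(-6−(-5)) + 8·(-5−5) + (-3)·(5−(-6))) = ½·(6 − 80 − 33) = -107/2.
[PVW] = ½·((-5/3)·(-6−(-5)) + 8·(-5−(-7/2)) + (-3)·(-7/2−(-6))) = ½·(5/3 − 12 − 15/2) = -107/12, so the U-coordinate is (-107/12)/(-107/2) = 1/6.
[UPW] = ½·((-6)·(-7/2−(-5)) + (-5/3)·(-5−5) + (-3)·(5−(-7/2))) = ½·(-9 + 50/3 − 51/2) = -107/12, so the V-coordinate is 1/6.
[UVP] = ½·((-6)·(-6−(-7/2)) + 8·(-7/2−5) + (-5/3)·(5−(-6))) = ½·(15 − 68 − 55/3) = -107/3, so the W-coordinate is 2/3.
Check: 1/6 + 1/6 + 2/3 = 1.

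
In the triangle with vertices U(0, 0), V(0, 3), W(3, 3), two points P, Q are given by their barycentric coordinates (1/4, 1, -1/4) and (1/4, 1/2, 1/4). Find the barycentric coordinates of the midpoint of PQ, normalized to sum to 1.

(1/4, 3/4, 0)

Since both coordinate triples sum to 1, the midpoint's barycentrics are the componentwise average.
(1/4+1/4)/2 = 1/4; similarly 3/4 and 0.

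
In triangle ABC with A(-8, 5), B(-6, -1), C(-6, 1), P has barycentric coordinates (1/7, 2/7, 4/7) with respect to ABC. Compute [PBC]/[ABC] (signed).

1/7

The signed ratio [PBC]/[ABC] equals the barycentric coordinate of P at vertex A, which is 1/7.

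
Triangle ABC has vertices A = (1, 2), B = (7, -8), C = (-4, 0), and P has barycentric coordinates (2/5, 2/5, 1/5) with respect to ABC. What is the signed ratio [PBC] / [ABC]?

2/5

The signed ratio [PBC]/[ABC] equals the barycentric coordinate of P at vertex A, which is 2/5.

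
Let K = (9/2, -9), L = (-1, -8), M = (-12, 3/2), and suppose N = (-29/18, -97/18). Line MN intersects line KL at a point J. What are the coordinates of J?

(43/12, -53/6)

Barycentric coordinates of N with respect to KLM: (5/9, 1/9, 1/3).
On side KL the M-coordinate is zero; dropping N's M-weight 1/3 and renormalizing the remaining 5/9 : 1/9 gives weights 5/6, 1/6 on K, L.
J = (5/6)·(9/2, -9) + (1/6)·(-1, -8) = (43/12, -53/6).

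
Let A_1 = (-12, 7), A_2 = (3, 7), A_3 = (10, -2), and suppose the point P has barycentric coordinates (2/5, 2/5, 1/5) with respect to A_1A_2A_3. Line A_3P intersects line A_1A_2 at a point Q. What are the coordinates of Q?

(-9/2, 7)

Line A_3P meets A_1A_2 where the A_3-coordinate vanishes; zeroing P's A_3-weight and renormalizing leaves A_1, A_2-weights 2/5 : 2/5 → (1/2, 1/2).
So Q = (1/2)·A_1 + (1/2)·A_2 = (-9/2, 7).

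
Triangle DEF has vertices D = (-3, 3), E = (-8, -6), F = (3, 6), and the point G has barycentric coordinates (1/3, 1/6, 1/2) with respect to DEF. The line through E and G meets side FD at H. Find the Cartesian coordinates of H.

Line EG meets FD where the E-coordinate vanishes; zeroing G's E-weight and renormalizing leaves F, D-weights 1/2 : 1/3 → (3/5, 2/5).
So H = (3/5)·F + (2/5)·D = (3/5, 24/5).

(3/5, 24/5)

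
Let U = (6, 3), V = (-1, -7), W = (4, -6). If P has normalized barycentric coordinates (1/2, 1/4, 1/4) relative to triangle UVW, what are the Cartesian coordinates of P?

(15/4, -7/4)

P = (1/2)·U + (1/4)·V + (1/4)·W.
x-coordinate: (1/2)·6 + (1/4)·(-1) + (1/4)·4 = 15/4.
y-coordinate: (1/2)·3 + (1/4)·(-7) + (1/4)·(-6) = -7/4.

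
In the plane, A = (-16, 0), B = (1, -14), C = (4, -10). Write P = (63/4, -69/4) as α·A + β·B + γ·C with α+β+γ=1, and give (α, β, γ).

Signed area of the reference triangle: [ABC] = ½·((-16)·(-14−(-10)) + 1·(-10−0) + 4·(0−(-14))) = ½·(64 − 10 + 56) = 55.
[PBC] = ½·((63/4)·(-14−(-10)) + 1·(-10−(-69/4)) + 4·(-69/4−(-14))) = ½·(-63 + 29/4 − 13) = -275/8, so the A-coordinate is (-275/8)/55 = -5/8.
[APC] = ½·((-16)·(-69/4−(-10)) + (63/4)·(-10−0) + 4·(0−(-69/4))) = ½·(116 − 315/2 + 69) = 55/4, so the B-coordinate is 1/4.
[ABP] = ½·((-16)·(-14−(-69/4)) + 1·(-69/4−0) + (63/4)·(0−(-14))) = ½·(-52 − 69/4 + 441/2) = 605/8, so the C-coordinate is 11/8.
Check: -5/8 + 1/4 + 11/8 = 1.

(-5/8, 1/4, 11/8)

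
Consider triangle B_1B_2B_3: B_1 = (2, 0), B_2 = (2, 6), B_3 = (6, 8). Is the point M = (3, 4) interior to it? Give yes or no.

Barycentric coordinates of M: (5/12, 1/3, 1/4).
The three coordinates are positive, positive, positive; a point is interior exactly when all three are positive.

yes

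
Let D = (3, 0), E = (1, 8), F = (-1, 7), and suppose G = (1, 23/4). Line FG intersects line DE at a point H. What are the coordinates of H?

Barycentric coordinates of G with respect to DEF: (1/4, 1/2, 1/4).
On side DE the F-coordinate is zero; dropping G's F-weight 1/4 and renormalizing the remaining 1/4 : 1/2 gives weights 1/3, 2/3 on D, E.
H = (1/3)·(3, 0) + (2/3)·(1, 8) = (5/3, 16/3).

(5/3, 16/3)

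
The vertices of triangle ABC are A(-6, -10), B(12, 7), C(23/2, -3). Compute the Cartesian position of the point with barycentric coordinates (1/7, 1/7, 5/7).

P = (1/7)·A + (1/7)·B + (5/7)·C.
x-coordinate: (1/7)·(-6) + (1/7)·12 + (5/7)·(23/2) = 127/14.
y-coordinate: (1/7)·(-10) + (1/7)·7 + (5/7)·(-3) = -18/7.

(127/14, -18/7)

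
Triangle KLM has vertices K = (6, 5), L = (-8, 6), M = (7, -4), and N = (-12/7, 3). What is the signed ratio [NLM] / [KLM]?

[KLM] = ½·(6·(6−(-4)) + (-8)·(-4−5) + 7·(5−6)) = ½·(60 + 72 − 7) = 125/2.
[NLM] = ½·((-12/7)·(6−(-4)) + (-8)·(-4−3) + 7·(3−6)) = ½·(-120/7 + 56 − 21) = 125/14, so the ratio is (125/14)/(125/2) = 1/7.

1/7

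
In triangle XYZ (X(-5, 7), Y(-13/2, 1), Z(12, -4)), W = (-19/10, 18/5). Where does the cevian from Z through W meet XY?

(-43/8, 11/2)

Barycentric coordinates of W with respect to XYZ: (3/5, 1/5, 1/5).
On side XY the Z-coordinate is zero; dropping W's Z-weight 1/5 and renormalizing the remaining 3/5 : 1/5 gives weights 3/4, 1/4 on X, Y.
V = (3/4)·(-5, 7) + (1/4)·(-13/2, 1) = (-43/8, 11/2).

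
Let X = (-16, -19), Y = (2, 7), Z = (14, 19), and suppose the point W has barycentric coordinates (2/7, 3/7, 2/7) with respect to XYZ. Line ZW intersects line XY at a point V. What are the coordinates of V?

Line ZW meets XY where the Z-coordinate vanishes; zeroing W's Z-weight and renormalizing leaves X, Y-weights 2/7 : 3/7 → (2/5, 3/5).
So V = (2/5)·X + (3/5)·Y = (-26/5, -17/5).

(-26/5, -17/5)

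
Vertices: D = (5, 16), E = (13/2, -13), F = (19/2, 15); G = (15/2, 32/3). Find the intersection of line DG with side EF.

Barycentric coordinates of G with respect to DEF: (1/3, 1/6, 1/2).
On side EF the D-coordinate is zero; dropping G's D-weight 1/3 and renormalizing the remaining 1/6 : 1/2 gives weights 1/4, 3/4 on E, F.
H = (1/4)·(13/2, -13) + (3/4)·(19/2, 15) = (35/4, 8).

(35/4, 8)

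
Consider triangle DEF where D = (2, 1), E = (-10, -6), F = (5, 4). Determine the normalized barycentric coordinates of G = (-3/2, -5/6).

Signed area of the reference triangle: [DEF] = ½·(2·(-6−4) + (-10)·(4−1) + 5·(1−(-6))) = ½·(-20 − 30 + 35) = -15/2.
[GEF] = ½·((-3/2)·(-6−4) + (-10)·(4−(-5/6)) + 5·(-5/6−(-6))) = ½·(15 − 145/3 + 155/6) = -15/4, so the D-coordinate is (-15/4)/(-15/2) = 1/2.
[DGF] = ½·(2·(-5/6−4) + (-3/2)·(4−1) + 5·(1−(-5/6))) = ½·(-29/3 − 9/2 + 55/6) = -5/2, so the E-coordinate is 1/3.
[DEG] = ½·(2·(-6−(-5/6)) + (-10)·(-5/6−1) + (-3/2)·(1−(-6))) = ½·(-31/3 + 55/3 − 21/2) = -5/4, so the F-coordinate is 1/6.
Check: 1/2 + 1/3 + 1/6 = 1.

(1/2, 1/3, 1/6)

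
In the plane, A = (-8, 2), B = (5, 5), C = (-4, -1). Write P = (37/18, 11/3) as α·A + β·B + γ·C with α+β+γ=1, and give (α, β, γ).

(1/9, 13/18, 1/6)

Signed area of the reference triangle: [ABC] = ½·((-8)·(5−(-1)) + 5·(-1−2) + (-4)·(2−5)) = ½·(-48 − 15 + 12) = -51/2.
[PBC] = ½·((37/18)·(5−(-1)) + 5·(-1−(11/3)) + (-4)·(11/3−5)) = ½·(37/3 − 70/3 + 16/3) = -17/6, so the A-coordinate is (-17/6)/(-51/2) = 1/9.
[APC] = ½·((-8)·(11/3−(-1)) + (37/18)·(-1−2) + (-4)·(2−(11/3))) = ½·(-112/3 − 37/6 + 20/3) = -221/12, so the B-coordinate is 13/18.
[ABP] = ½·((-8)·(5−(11/3)) + 5·(11/3−2) + (37/18)·(2−5)) = ½·(-32/3 + 25/3 − 37/6) = -17/4, so the C-coordinate is 1/6.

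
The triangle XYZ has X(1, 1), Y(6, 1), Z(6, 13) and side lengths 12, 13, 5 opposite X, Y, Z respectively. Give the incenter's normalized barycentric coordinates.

(2/5, 13/30, 1/6)

The incenter has barycentric coordinates proportional to the opposite side lengths: (12 : 13 : 5).
Normalizing by 12+13+5 = 30 gives (2/5, 13/30, 1/6).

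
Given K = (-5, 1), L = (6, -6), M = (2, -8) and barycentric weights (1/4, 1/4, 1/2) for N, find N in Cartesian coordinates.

N = (1/4)·K + (1/4)·L + (1/2)·M.
x-coordinate: (1/4)·(-5) + (1/4)·6 + (1/2)·2 = 5/4.
y-coordinate: (1/4)·1 + (1/4)·(-6) + (1/2)·(-8) = -21/4.

(5/4, -21/4)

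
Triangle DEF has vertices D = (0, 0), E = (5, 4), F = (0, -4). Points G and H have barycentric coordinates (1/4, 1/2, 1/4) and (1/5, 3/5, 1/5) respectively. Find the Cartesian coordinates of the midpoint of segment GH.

Barycentric coordinates of the midpoint are the average: (9/40, 11/20, 9/40).
Converting: (9/40)·D + (11/20)·E + (9/40)·F = (11/4, 13/10).

(11/4, 13/10)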